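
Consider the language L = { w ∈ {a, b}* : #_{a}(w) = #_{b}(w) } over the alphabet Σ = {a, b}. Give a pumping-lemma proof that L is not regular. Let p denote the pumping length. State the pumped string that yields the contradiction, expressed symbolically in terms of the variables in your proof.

a^{p+k} b^p

Suppose for contradiction that L is regular, and let p be the pumping length.
Choose w = a^p b^p ∈ L with |w| = 2p ≥ p.
Write w = xyz as guaranteed by the lemma, with |xy| ≤ p and |y| ≥ 1.
The first p characters of w are a's, so xy (and hence y) consists only of a's. Write y = a^k, 1 ≤ k ≤ p.
Pump with i = 2: xy^2z = a^{p+k} b^p has p+k occurrences of a but only p of b. Since k ≥ 1 the counts differ, so xy^2z ∉ L.
Contradiction. Therefore L is not regular.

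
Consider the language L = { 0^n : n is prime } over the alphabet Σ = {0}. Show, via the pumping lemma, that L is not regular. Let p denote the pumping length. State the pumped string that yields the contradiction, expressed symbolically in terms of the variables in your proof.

Suppose for contradiction that L is regular, and let p be the pumping length.
Let q be a prime with q ≥ p+2 (infinitely many primes exist), and take w = 0^q ∈ L with |w| = q ≥ p.
By the pumping lemma, w = xyz with |xy| ≤ p and |y| ≥ 1.
Then y = 0^k for some k with 1 ≤ k ≤ p.
Since 1 ≤ k ≤ p, |xz| = q-k. Pump with i = q+1: |xy^{q+1}z| = (q-k)+(q+1)k = q+qk = q(1+k), which is composite (both factors ≥ 2). So xy^{q+1}z = 0^{q(1+k)} ∉ L.
This is a contradiction; hence L is not regular.

0^{q(1+k)}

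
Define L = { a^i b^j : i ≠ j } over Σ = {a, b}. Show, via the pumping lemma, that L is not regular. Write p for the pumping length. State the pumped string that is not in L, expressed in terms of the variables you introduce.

a^{p+p!} b^{p+p!}

Toward a contradiction, assume L is regular with pumping length p.
Choose w = a^p b^{p+p!}. Since p ≠ p+p!, w ∈ L; and |w| ≥ p.
Write w = xyz as guaranteed by the lemma, with |xy| ≤ p and |y| > 0.
Since the first p symbols of w are all a's and |xy| ≤ p, y lies entirely in the leading a-block: y = a^k for some k with 1 ≤ k ≤ p.
Since 1 ≤ k ≤ p, k divides p!; set t = 1 + p!/k. Then xy^t z has p + (p!/k)·k = p + p! copies of a. Now the a-count equals the b-count, so i ≠ j fails. So xy^t z = a^{p+p!} b^{p+p!} ∉ L.
This is a contradiction; hence L is not regular.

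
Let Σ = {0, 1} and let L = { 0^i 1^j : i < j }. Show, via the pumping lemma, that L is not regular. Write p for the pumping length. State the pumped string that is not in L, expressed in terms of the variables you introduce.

Assume L is regular; let p be its pumping constant.
Choose w = 0^p 1^{p+1} ∈ L, with |w| = 2p+1 ≥ p.
Write w = xyz as guaranteed by the lemma, with |xy| ≤ p and y is nonempty.
Since the first p symbols of w are all 0's and |xy| ≤ p, y lies entirely in the leading 0-block: y = 0^k for some k with 1 ≤ k ≤ p.
Consider xy^2z = 0^{p+k} 1^{p+1}. Since k ≥ 1, the 0-count p+k is at least p+1, so i < j fails; thus xy^2z ∉ L.
Contradiction. Therefore L is not regular.

0^{p+k} 1^{p+1}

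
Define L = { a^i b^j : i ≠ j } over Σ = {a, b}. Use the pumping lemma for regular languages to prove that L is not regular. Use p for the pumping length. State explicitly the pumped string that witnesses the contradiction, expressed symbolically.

Assume L is regular. Let p be the pumping length given by the pumping lemma.
Choose w = a^p b^{p+p!}. Since p ≠ p+p!, w ∈ L; and |w| ≥ p.
The pumping lemma gives a decomposition w = xyz where |xy| ≤ p and |y| ≥ 1.
Since the first p symbols of w are all a's and |xy| ≤ p, y lies entirely in the leading a-block: y = a^k for some k with 1 ≤ k ≤ p.
Since 1 ≤ k ≤ p, k divides p!; set t = 1 + p!/k. Then xy^t z has p + (p!/k)·k = p + p! copies of a. Now the a-count equals the b-count, so i ≠ j fails. So xy^t z = a^{p+p!} b^{p+p!} ∉ L.
Contradiction. Therefore L is not regular.

a^{p+p!} b^{p+p!}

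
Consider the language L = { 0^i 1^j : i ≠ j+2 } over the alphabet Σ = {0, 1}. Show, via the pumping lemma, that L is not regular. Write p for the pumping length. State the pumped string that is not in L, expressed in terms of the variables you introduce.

Suppose for contradiction that L is regular, and let p be the pumping length.
Choose w = 0^p 1^{p+p!-2}. Since p ≠ (p+p!-2)+2 = p+p!, w ∈ L; and |w| ≥ p.
By the pumping lemma, w = xyz with |xy| ≤ p and |y| ≥ 1.
Since the first p symbols of w are all 0's and |xy| ≤ p, y lies entirely in the leading 0-block: y = 0^k for some k with 1 ≤ k ≤ p.
Since 1 ≤ k ≤ p, k divides p!; set t = 1 + p!/k. Then xy^t z has p + (p!/k)·k = p + p! copies of 0. Now the 0-count is p+p! and (1-count)+2 = (p+p!-2)+2 = p+p!, so i ≠ j+2 fails. So xy^t z = 0^{p+p!} 1^{p+p!-2} ∉ L.
Contradiction. Therefore L is not regular.

0^{p+p!} 1^{p+p!-2}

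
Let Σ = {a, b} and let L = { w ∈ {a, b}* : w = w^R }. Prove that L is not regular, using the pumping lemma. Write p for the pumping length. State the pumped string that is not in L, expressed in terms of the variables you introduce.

Toward a contradiction, assume L is regular with pumping length p.
Take w = a^p b a^p, a palindrome of length 2p+1 ≥ p.
By the pumping lemma, w = xyz with |xy| ≤ p and |y| > 0.
The first p characters of w are a's, so xy (and hence y) consists only of a's. Write y = a^k, 1 ≤ k ≤ p.
Pump with i = 2: xy^2z = a^{p+k} b a^p. Its reverse is a^p b a^{p+k}, which differs from xy^2z since k ≥ 1. So xy^2z is not a palindrome and xy^2z ∉ L.
This contradicts the pumping lemma, so L is not regular.

a^{p+k} b a^p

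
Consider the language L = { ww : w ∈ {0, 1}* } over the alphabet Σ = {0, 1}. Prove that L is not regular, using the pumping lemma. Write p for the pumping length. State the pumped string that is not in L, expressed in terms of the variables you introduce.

0^{p+k} 1^p 0^p 1^p

Assume L is regular. Let p be the pumping length given by the pumping lemma.
Take w = 0^p 1^p 0^p 1^p = uu where u = 0^p1^p; then w ∈ L and |w| = 4p ≥ p.
By the pumping lemma, w = xyz with |xy| ≤ p and |y| > 0.
Because |xy| ≤ p and w begins with p copies of 0, we have y = 0^k with 1 ≤ k ≤ p.
Pump with i = 2: xy^2z = 0^{p+k} 1^p 0^p 1^p, of length 4p+k. Suppose this equals vv. The string starts with 0 and ends with 1, so v does too; thus the boundary between the two copies of v is a 1→0 transition. There is exactly one such transition, at position 2p+k, so |v| = 2p+k and |vv| = 4p+2k ≠ 4p+k since k ≥ 1. So xy^2z ∉ L.
This is a contradiction; hence L is not regular.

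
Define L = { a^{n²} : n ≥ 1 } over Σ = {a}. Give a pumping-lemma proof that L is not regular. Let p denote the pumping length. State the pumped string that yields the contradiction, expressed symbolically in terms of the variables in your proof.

Assume L is regular. Let p be the pumping length given by the pumping lemma.
Take w = a^{p²} ∈ L with |w| = p² ≥ p.
Write w = xyz as guaranteed by the lemma, with |xy| ≤ p and |y| ≥ 1.
Then y = a^k for some k with 1 ≤ k ≤ p.
Pump with i = 2: xy^2z = a^{p²+k}. Since 1 ≤ k ≤ p, p² < p²+k ≤ p²+p < (p+1)², so p²+k lies strictly between consecutive squares and is not a perfect square. So xy^2z ∉ L.
This contradicts the pumping lemma, so L is not regular.

a^{p²+k}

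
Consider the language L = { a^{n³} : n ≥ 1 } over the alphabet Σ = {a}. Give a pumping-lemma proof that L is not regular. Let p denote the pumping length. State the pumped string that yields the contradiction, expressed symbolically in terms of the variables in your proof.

Toward a contradiction, assume L is regular with pumping length p.
Take w = a^{p³} ∈ L with |w| = p³ ≥ p.
By the pumping lemma, w = xyz with |xy| ≤ p and y is nonempty.
Then y = a^k for some k with 1 ≤ k ≤ p.
Pump with i = 2: xy^2z = a^{p³+k}. Since 1 ≤ k ≤ p, p³ < p³+k ≤ p³+p < p³+3p²+3p+1 = (p+1)³, so p³+k is not a perfect cube. So xy^2z ∉ L.
This is a contradiction; hence L is not regular.

a^{p³+k}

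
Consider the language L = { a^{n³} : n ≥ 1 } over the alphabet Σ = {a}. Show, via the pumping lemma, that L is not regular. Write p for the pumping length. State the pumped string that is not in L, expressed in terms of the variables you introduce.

Suppose for contradiction that L is regular, and let p be the pumping length.
Take w = a^{p³} ∈ L with |w| = p³ ≥ p.
By the pumping lemma, w = xyz with |xy| ≤ p and |y| > 0.
Then y = a^k for some k with 1 ≤ k ≤ p.
Pump with i = 2: xy^2z = a^{p³+k}. Since 1 ≤ k ≤ p, p³ < p³+k ≤ p³+p < p³+3p²+3p+1 = (p+1)³, so p³+k is not a perfect cube. So xy^2z ∉ L.
This is a contradiction; hence L is not regular.

a^{p³+k}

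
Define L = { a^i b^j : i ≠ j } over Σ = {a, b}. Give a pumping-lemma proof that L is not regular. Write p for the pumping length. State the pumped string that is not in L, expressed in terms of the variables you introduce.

a^{p+p!} b^{p+p!}

Assume L is regular. Let p be the pumping length given by the pumping lemma.
Choose w = a^p b^{p+p!}. Since p ≠ p+p!, w ∈ L; and |w| ≥ p.
Write w = xyz as guaranteed by the lemma, with |xy| ≤ p and y is nonempty.
Since the first p symbols of w are all a's and |xy| ≤ p, y lies entirely in the leading a-block: y = a^k for some k with 1 ≤ k ≤ p.
Since 1 ≤ k ≤ p, k divides p!; set t = 1 + p!/k. Then xy^t z has p + (p!/k)·k = p + p! copies of a. Now the a-count equals the b-count, so i ≠ j fails. So xy^t z = a^{p+p!} b^{p+p!} ∉ L.
This contradicts the pumping lemma, so L is not regular.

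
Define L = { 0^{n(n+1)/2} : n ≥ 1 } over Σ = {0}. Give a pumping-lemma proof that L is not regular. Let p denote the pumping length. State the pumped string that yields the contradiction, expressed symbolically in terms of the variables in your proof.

Assume L is regular; let p be its pumping constant.
Take w = 0^{p(p+1)/2} ∈ L with |w| = p(p+1)/2 ≥ p.
Write w = xyz as guaranteed by the lemma, with |xy| ≤ p and |y| ≥ 1.
Then y = 0^k for some k with 1 ≤ k ≤ p.
Pump with i = 2: xy^2z = 0^{p(p+1)/2+k}. Since 1 ≤ k ≤ p, p(p+1)/2 < p(p+1)/2+k ≤ p(p+1)/2+p < (p+1)(p+2)/2, so p(p+1)/2+k is strictly between consecutive triangular numbers. So xy^2z ∉ L.
This is a contradiction; hence L is not regular.

0^{p(p+1)/2+k}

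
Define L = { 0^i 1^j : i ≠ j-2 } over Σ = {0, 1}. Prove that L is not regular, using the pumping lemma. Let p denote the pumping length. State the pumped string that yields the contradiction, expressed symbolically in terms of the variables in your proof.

0^{p+p!} 1^{p+p!+2}

Toward a contradiction, assume L is regular with pumping length p.
Choose w = 0^p 1^{p+p!+2}. Since p ≠ (p+p!+2)-2 = p+p!, w ∈ L; and |w| ≥ p.
Write w = xyz as guaranteed by the lemma, with |xy| ≤ p and |y| > 0.
Since the first p symbols of w are all 0's and |xy| ≤ p, y lies entirely in the leading 0-block: y = 0^k for some k with 1 ≤ k ≤ p.
Since 1 ≤ k ≤ p, k divides p!; set t = 1 + p!/k. Then xy^t z has p + (p!/k)·k = p + p! copies of 0. Now the 0-count is p+p! and (1-count)-2 = (p+p!+2)-2 = p+p!, so i ≠ j-2 fails. So xy^t z = 0^{p+p!} 1^{p+p!+2} ∉ L.
Contradiction. Therefore L is not regular.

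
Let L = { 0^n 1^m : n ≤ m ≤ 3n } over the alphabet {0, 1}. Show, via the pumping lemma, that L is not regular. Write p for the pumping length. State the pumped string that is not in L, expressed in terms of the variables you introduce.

Toward a contradiction, assume L is regular with pumping length p.
Take w = 0^p 1^p ∈ L (since p ≤ p ≤ 3p), with |w| = 2p ≥ p.
The pumping lemma gives a decomposition w = xyz where |xy| ≤ p and |y| > 0.
Since the first p symbols of w are all 0's and |xy| ≤ p, y lies entirely in the leading 0-block: y = 0^k for some k with 1 ≤ k ≤ p.
Pump with i = 2: xy^2z = 0^{p+k} 1^p. Now n = p+k > p = m, so the condition n ≤ m fails. Thus xy^2z ∉ L.
This is a contradiction; hence L is not regular.

0^{p+k} 1^p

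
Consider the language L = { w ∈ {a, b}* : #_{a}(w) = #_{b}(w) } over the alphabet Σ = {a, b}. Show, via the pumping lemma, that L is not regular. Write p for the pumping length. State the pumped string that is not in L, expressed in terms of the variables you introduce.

a^{p+k} b^p

Suppose for contradiction that L is regular, and let p be the pumping length.
Choose w = a^p b^p ∈ L with |w| = 2p ≥ p.
By the pumping lemma, w = xyz with |xy| ≤ p and y is nonempty.
The first p characters of w are a's, so xy (and hence y) consists only of a's. Write y = a^k, 1 ≤ k ≤ p.
Pump with i = 2: xy^2z = a^{p+k} b^p has p+k occurrences of a but only p of b. Since k ≥ 1 the counts differ, so xy^2z ∉ L.
This contradicts the pumping lemma, so L is not regular.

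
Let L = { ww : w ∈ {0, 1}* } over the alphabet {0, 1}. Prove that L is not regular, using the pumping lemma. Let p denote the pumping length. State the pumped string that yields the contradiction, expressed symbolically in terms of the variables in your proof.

Toward a contradiction, assume L is regular with pumping length p.
Take w = 0^p 1^p 0^p 1^p = uu where u = 0^p1^p; then w ∈ L and |w| = 4p ≥ p.
The pumping lemma gives a decomposition w = xyz where |xy| ≤ p and y is nonempty.
Since the first p symbols of w are all 0's and |xy| ≤ p, y lies entirely in the leading 0-block: y = 0^k for some k with 1 ≤ k ≤ p.
Pump with i = 2: xy^2z = 0^{p+k} 1^p 0^p 1^p, of length 4p+k. Suppose this equals vv. The string starts with 0 and ends with 1, so v does too; thus the boundary between the two copies of v is a 1→0 transition. There is exactly one such transition, at position 2p+k, so |v| = 2p+k and |vv| = 4p+2k ≠ 4p+k since k ≥ 1. So xy^2z ∉ L.
This is a contradiction; hence L is not regular.

0^{p+k} 1^p 0^p 1^p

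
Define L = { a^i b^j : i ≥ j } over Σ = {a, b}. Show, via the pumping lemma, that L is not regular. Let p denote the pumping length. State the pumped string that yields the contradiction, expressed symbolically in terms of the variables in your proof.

Assume L is regular; let p be its pumping constant.
Choose w = a^p b^p ∈ L, with |w| = 2p ≥ p.
The pumping lemma gives a decomposition w = xyz where |xy| ≤ p and |y| > 0.
Since the first p symbols of w are all a's and |xy| ≤ p, y lies entirely in the leading a-block: y = a^k for some k with 1 ≤ k ≤ p.
Consider xy^0z = xz = a^{p-k} b^p. Since k ≥ 1, the a-count p-k is less than p, so i ≥ j fails; thus xz ∉ L.
Contradiction. Therefore L is not regular.

a^{p-k} b^p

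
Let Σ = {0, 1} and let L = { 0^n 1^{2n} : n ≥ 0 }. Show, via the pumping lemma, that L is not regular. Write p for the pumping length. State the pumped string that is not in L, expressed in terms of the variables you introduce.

Toward a contradiction, assume L is regular with pumping length p.
Choose w = 0^p 1^{2p}, which is in L with |w| = 3p ≥ p.
Write w = xyz as guaranteed by the lemma, with |xy| ≤ p and y is nonempty.
Because |xy| ≤ p and w begins with p copies of 0, we have y = 0^k with 1 ≤ k ≤ p.
Pump with i = 2: xy^2z = 0^{p+k} 1^{2p}. For this to lie in L we would need 2p = 2(p+k), which forces k = 0. But k ≥ 1, so xy^2z ∉ L.
This contradicts the pumping lemma, so L is not regular.

0^{p+k} 1^{2p}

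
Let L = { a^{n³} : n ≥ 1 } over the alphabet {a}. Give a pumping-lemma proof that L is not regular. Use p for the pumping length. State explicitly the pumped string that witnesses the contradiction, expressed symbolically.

a^{p³+k}

Assume L is regular. Let p be the pumping length given by the pumping lemma.
Take w = a^{p³} ∈ L with |w| = p³ ≥ p.
The pumping lemma gives a decomposition w = xyz where |xy| ≤ p and |y| ≥ 1.
Then y = a^k for some k with 1 ≤ k ≤ p.
Pump with i = 2: xy^2z = a^{p³+k}. Since 1 ≤ k ≤ p, p³ < p³+k ≤ p³+p < p³+3p²+3p+1 = (p+1)³, so p³+k is not a perfect cube. So xy^2z ∉ L.
Contradiction. Therefore L is not regular.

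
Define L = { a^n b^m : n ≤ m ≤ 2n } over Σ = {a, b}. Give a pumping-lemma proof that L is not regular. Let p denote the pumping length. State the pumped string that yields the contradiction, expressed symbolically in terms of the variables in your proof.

a^{p+k} b^p

Suppose for contradiction that L is regular, and let p be the pumping length.
Take w = a^p b^p ∈ L (since p ≤ p ≤ 2p), with |w| = 2p ≥ p.
Write w = xyz as guaranteed by the lemma, with |xy| ≤ p and y is nonempty.
Because |xy| ≤ p and w begins with p copies of a, we have y = a^k with 1 ≤ k ≤ p.
Pump with i = 2: xy^2z = a^{p+k} b^p. Now n = p+k > p = m, so the condition n ≤ m fails. Thus xy^2z ∉ L.
Contradiction. Therefore L is not regular.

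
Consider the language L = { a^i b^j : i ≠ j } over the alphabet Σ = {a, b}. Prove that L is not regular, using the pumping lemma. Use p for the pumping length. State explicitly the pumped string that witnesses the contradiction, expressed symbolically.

a^{p+p!} b^{p+p!}

Assume L is regular; let p be its pumping constant.
Choose w = a^p b^{p+p!}. Since p ≠ p+p!, w ∈ L; and |w| ≥ p.
Write w = xyz as guaranteed by the lemma, with |xy| ≤ p and |y| > 0.
Since the first p symbols of w are all a's and |xy| ≤ p, y lies entirely in the leading a-block: y = a^k for some k with 1 ≤ k ≤ p.
Since 1 ≤ k ≤ p, k divides p!; set t = 1 + p!/k. Then xy^t z has p + (p!/k)·k = p + p! copies of a. Now the a-count equals the b-count, so i ≠ j fails. So xy^t z = a^{p+p!} b^{p+p!} ∉ L.
This is a contradiction; hence L is not regular.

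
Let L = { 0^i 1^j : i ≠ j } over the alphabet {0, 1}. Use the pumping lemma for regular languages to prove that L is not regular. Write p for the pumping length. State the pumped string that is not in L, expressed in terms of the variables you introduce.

0^{p+p!} 1^{p+p!}

Suppose for contradiction that L is regular, and let p be the pumping length.
Choose w = 0^p 1^{p+p!}. Since p ≠ p+p!, w ∈ L; and |w| ≥ p.
The pumping lemma gives a decomposition w = xyz where |xy| ≤ p and |y| > 0.
Since the first p symbols of w are all 0's and |xy| ≤ p, y lies entirely in the leading 0-block: y = 0^k for some k with 1 ≤ k ≤ p.
Since 1 ≤ k ≤ p, k divides p!; set t = 1 + p!/k. Then xy^t z has p + (p!/k)·k = p + p! copies of 0. Now the 0-count equals the 1-count, so i ≠ j fails. So xy^t z = 0^{p+p!} 1^{p+p!} ∉ L.
Contradiction. Therefore L is not regular.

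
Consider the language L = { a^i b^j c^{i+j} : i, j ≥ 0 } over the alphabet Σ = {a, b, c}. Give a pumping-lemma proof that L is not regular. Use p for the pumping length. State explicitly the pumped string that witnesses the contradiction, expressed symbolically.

a^{p+k} b^p c^{2p}

Suppose for contradiction that L is regular, and let p be the pumping length.
Take w = a^p b^p c^{2p} ∈ L (with i=j=p, i+j=2p), |w| = 4p ≥ p.
By the pumping lemma, w = xyz with |xy| ≤ p and y is nonempty.
Because |xy| ≤ p and w begins with p copies of a, we have y = a^k with 1 ≤ k ≤ p.
Consider xy^2z = a^{p+k} b^p c^{2p}. Now the a- and b-counts sum to 2p+k, but the c-count is 2p ≠ 2p+k. So xy^2z ∉ L.
Contradiction. Therefore L is not regular.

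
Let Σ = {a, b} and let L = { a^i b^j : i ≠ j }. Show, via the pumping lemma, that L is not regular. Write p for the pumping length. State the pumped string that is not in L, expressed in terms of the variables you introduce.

a^{p+p!} b^{p+p!}

Assume L is regular. Let p be the pumping length given by the pumping lemma.
Choose w = a^p b^{p+p!}. Since p ≠ p+p!, w ∈ L; and |w| ≥ p.
The pumping lemma gives a decomposition w = xyz where |xy| ≤ p and y is nonempty.
Since the first p symbols of w are all a's and |xy| ≤ p, y lies entirely in the leading a-block: y = a^k for some k with 1 ≤ k ≤ p.
Since 1 ≤ k ≤ p, k divides p!; set t = 1 + p!/k. Then xy^t z has p + (p!/k)·k = p + p! copies of a. Now the a-count equals the b-count, so i ≠ j fails. So xy^t z = a^{p+p!} b^{p+p!} ∉ L.
Contradiction. Therefore L is not regular.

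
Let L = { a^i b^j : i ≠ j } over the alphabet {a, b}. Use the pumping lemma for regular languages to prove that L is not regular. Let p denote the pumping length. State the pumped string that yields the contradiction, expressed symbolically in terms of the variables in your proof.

a^{p+p!} b^{p+p!}

Assume L is regular. Let p be the pumping length given by the pumping lemma.
Choose w = a^p b^{p+p!}. Since p ≠ p+p!, w ∈ L; and |w| ≥ p.
By the pumping lemma, w = xyz with |xy| ≤ p and |y| > 0.
Because |xy| ≤ p and w begins with p copies of a, we have y = a^k with 1 ≤ k ≤ p.
Since 1 ≤ k ≤ p, k divides p!; set t = 1 + p!/k. Then xy^t z has p + (p!/k)·k = p + p! copies of a. Now the a-count equals the b-count, so i ≠ j fails. So xy^t z = a^{p+p!} b^{p+p!} ∉ L.
Contradiction. Therefore L is not regular.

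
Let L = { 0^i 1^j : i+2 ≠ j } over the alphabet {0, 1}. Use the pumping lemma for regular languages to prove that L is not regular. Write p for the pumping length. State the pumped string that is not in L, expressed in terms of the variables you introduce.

0^{p+p!} 1^{p+p!+2}

Suppose for contradiction that L is regular, and let p be the pumping length.
Choose w = 0^p 1^{p+p!+2}. Since p ≠ (p+p!+2)-2 = p+p!, w ∈ L; and |w| ≥ p.
Write w = xyz as guaranteed by the lemma, with |xy| ≤ p and y is nonempty.
Because |xy| ≤ p and w begins with p copies of 0, we have y = 0^k with 1 ≤ k ≤ p.
Since 1 ≤ k ≤ p, k divides p!; set t = 1 + p!/k. Then xy^t z has p + (p!/k)·k = p + p! copies of 0. Now the 0-count is p+p! and (1-count)-2 = (p+p!+2)-2 = p+p!, so i+2 ≠ j fails. So xy^t z = 0^{p+p!} 1^{p+p!+2} ∉ L.
This contradicts the pumping lemma, so L is not regular.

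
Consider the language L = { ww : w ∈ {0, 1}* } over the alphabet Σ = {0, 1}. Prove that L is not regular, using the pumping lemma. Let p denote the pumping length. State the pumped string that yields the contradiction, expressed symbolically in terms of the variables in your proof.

Assume L is regular. Let p be the pumping length given by the pumping lemma.
Take w = 0^p 1^p 0^p 1^p = uu where u = 0^p1^p; then w ∈ L and |w| = 4p ≥ p.
The pumping lemma gives a decomposition w = xyz where |xy| ≤ p and y is nonempty.
Because |xy| ≤ p and w begins with p copies of 0, we have y = 0^k with 1 ≤ k ≤ p.
Pump with i = 2: xy^2z = 0^{p+k} 1^p 0^p 1^p, of length 4p+k. Suppose this equals vv. The string starts with 0 and ends with 1, so v does too; thus the boundary between the two copies of v is a 1→0 transition. There is exactly one such transition, at position 2p+k, so |v| = 2p+k and |vv| = 4p+2k ≠ 4p+k since k ≥ 1. So xy^2z ∉ L.
This contradicts the pumping lemma, so L is not regular.

0^{p+k} 1^p 0^p 1^p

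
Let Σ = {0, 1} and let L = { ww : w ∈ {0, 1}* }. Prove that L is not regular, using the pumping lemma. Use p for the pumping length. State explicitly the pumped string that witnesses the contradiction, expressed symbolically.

Assume L is regular. Let p be the pumping length given by the pumping lemma.
Take w = 0^p 1^p 0^p 1^p = uu where u = 0^p1^p; then w ∈ L and |w| = 4p ≥ p.
The pumping lemma gives a decomposition w = xyz where |xy| ≤ p and y is nonempty.
Since the first p symbols of w are all 0's and |xy| ≤ p, y lies entirely in the leading 0-block: y = 0^k for some k with 1 ≤ k ≤ p.
Pump with i = 2: xy^2z = 0^{p+k} 1^p 0^p 1^p, of length 4p+k. Suppose this equals vv. The string starts with 0 and ends with 1, so v does too; thus the boundary between the two copies of v is a 1→0 transition. There is exactly one such transition, at position 2p+k, so |v| = 2p+k and |vv| = 4p+2k ≠ 4p+k since k ≥ 1. So xy^2z ∉ L.
This is a contradiction; hence L is not regular.

0^{p+k} 1^p 0^p 1^p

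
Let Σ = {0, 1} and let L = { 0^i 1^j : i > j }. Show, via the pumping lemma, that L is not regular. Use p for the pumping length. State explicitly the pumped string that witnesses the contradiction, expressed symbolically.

Assume L is regular. Let p be the pumping length given by the pumping lemma.
Choose w = 0^{p+1} 1^p ∈ L, with |w| = 2p+1 ≥ p.
Write w = xyz as guaranteed by the lemma, with |xy| ≤ p and y is nonempty.
Because |xy| ≤ p and w begins with p copies of 0, we have y = 0^k with 1 ≤ k ≤ p.
Consider xy^0z = xz = 0^{p+1-k} 1^p. Since k ≥ 1, the 0-count p+1-k is at most p, so i > j fails; thus xz ∉ L.
This is a contradiction; hence L is not regular.

0^{p+1-k} 1^p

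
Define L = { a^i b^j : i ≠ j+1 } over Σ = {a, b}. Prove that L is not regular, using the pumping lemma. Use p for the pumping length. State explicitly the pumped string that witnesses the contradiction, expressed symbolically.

Suppose for contradiction that L is regular, and let p be the pumping length.
Choose w = a^p b^{p+p!-1}. Since p ≠ (p+p!-1)+1 = p+p!, w ∈ L; and |w| ≥ p.
Write w = xyz as guaranteed by the lemma, with |xy| ≤ p and |y| ≥ 1.
Because |xy| ≤ p and w begins with p copies of a, we have y = a^k with 1 ≤ k ≤ p.
Since 1 ≤ k ≤ p, k divides p!; set t = 1 + p!/k. Then xy^t z has p + (p!/k)·k = p + p! copies of a. Now the a-count is p+p! and (b-count)+1 = (p+p!-1)+1 = p+p!, so i ≠ j+1 fails. So xy^t z = a^{p+p!} b^{p+p!-1} ∉ L.
Contradiction. Therefore L is not regular.

a^{p+p!} b^{p+p!-1}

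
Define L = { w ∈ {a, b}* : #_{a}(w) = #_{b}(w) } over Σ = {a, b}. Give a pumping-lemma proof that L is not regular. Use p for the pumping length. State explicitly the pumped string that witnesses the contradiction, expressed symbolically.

Assume L is regular. Let p be the pumping length given by the pumping lemma.
Choose w = a^p b^p ∈ L with |w| = 2p ≥ p.
Write w = xyz as guaranteed by the lemma, with |xy| ≤ p and |y| ≥ 1.
The first p characters of w are a's, so xy (and hence y) consists only of a's. Write y = a^k, 1 ≤ k ≤ p.
Pump with i = 2: xy^2z = a^{p+k} b^p has p+k occurrences of a but only p of b. Since k ≥ 1 the counts differ, so xy^2z ∉ L.
This is a contradiction; hence L is not regular.

a^{p+k} b^p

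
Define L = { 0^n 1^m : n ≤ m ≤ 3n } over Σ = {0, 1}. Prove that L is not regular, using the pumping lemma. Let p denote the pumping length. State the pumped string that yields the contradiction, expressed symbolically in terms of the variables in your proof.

Assume L is regular; let p be its pumping constant.
Take w = 0^p 1^p ∈ L (since p ≤ p ≤ 3p), with |w| = 2p ≥ p.
Write w = xyz as guaranteed by the lemma, with |xy| ≤ p and |y| ≥ 1.
The first p characters of w are 0's, so xy (and hence y) consists only of 0's. Write y = 0^k, 1 ≤ k ≤ p.
Pump with i = 2: xy^2z = 0^{p+k} 1^p. Now n = p+k > p = m, so the condition n ≤ m fails. Thus xy^2z ∉ L.
This contradicts the pumping lemma, so L is not regular.

0^{p+k} 1^p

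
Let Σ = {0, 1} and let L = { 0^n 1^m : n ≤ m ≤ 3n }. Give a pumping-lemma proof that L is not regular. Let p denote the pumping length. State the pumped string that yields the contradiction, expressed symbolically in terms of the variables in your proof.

0^{p+k} 1^p

Assume L is regular. Let p be the pumping length given by the pumping lemma.
Take w = 0^p 1^p ∈ L (since p ≤ p ≤ 3p), with |w| = 2p ≥ p.
Write w = xyz as guaranteed by the lemma, with |xy| ≤ p and |y| > 0.
Since the first p symbols of w are all 0's and |xy| ≤ p, y lies entirely in the leading 0-block: y = 0^k for some k with 1 ≤ k ≤ p.
Pump with i = 2: xy^2z = 0^{p+k} 1^p. Now n = p+k > p = m, so the condition n ≤ m fails. Thus xy^2z ∉ L.
This is a contradiction; hence L is not regular.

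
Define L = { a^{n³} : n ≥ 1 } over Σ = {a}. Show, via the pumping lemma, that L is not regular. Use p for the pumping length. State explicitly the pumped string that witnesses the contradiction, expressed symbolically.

a^{p³+k}

Assume L is regular; let p be its pumping constant.
Take w = a^{p³} ∈ L with |w| = p³ ≥ p.
The pumping lemma gives a decomposition w = xyz where |xy| ≤ p and |y| > 0.
Then y = a^k for some k with 1 ≤ k ≤ p.
Pump with i = 2: xy^2z = a^{p³+k}. Since 1 ≤ k ≤ p, p³ < p³+k ≤ p³+p < p³+3p²+3p+1 = (p+1)³, so p³+k is not a perfect cube. So xy^2z ∉ L.
Contradiction. Therefore L is not regular.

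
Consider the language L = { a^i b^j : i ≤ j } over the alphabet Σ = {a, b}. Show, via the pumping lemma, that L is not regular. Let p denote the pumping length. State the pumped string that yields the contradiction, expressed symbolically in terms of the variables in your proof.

a^{p+k} b^p

Toward a contradiction, assume L is regular with pumping length p.
Choose w = a^p b^p ∈ L, with |w| = 2p ≥ p.
By the pumping lemma, w = xyz with |xy| ≤ p and |y| ≥ 1.
Because |xy| ≤ p and w begins with p copies of a, we have y = a^k with 1 ≤ k ≤ p.
Consider xy^2z = a^{p+k} b^p. Since k ≥ 1, the a-count p+k exceeds the b-count p, so i ≤ j fails; thus xy^2z ∉ L.
This contradicts the pumping lemma, so L is not regular.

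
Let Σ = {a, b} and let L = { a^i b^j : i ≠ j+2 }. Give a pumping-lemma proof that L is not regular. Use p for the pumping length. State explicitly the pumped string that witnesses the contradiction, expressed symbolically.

a^{p+p!} b^{p+p!-2}

Assume L is regular. Let p be the pumping length given by the pumping lemma.
Choose w = a^p b^{p+p!-2}. Since p ≠ (p+p!-2)+2 = p+p!, w ∈ L; and |w| ≥ p.
Write w = xyz as guaranteed by the lemma, with |xy| ≤ p and y is nonempty.
Because |xy| ≤ p and w begins with p copies of a, we have y = a^k with 1 ≤ k ≤ p.
Since 1 ≤ k ≤ p, k divides p!; set t = 1 + p!/k. Then xy^t z has p + (p!/k)·k = p + p! copies of a. Now the a-count is p+p! and (b-count)+2 = (p+p!-2)+2 = p+p!, so i ≠ j+2 fails. So xy^t z = a^{p+p!} b^{p+p!-2} ∉ L.
This contradicts the pumping lemma, so L is not regular.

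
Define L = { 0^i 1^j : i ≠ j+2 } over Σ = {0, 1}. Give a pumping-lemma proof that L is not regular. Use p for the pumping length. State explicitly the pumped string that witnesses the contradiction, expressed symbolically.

0^{p+p!} 1^{p+p!-2}

Assume L is regular; let p be its pumping constant.
Choose w = 0^p 1^{p+p!-2}. Since p ≠ (p+p!-2)+2 = p+p!, w ∈ L; and |w| ≥ p.
By the pumping lemma, w = xyz with |xy| ≤ p and |y| > 0.
The first p characters of w are 0's, so xy (and hence y) consists only of 0's. Write y = 0^k, 1 ≤ k ≤ p.
Since 1 ≤ k ≤ p, k divides p!; set t = 1 + p!/k. Then xy^t z has p + (p!/k)·k = p + p! copies of 0. Now the 0-count is p+p! and (1-count)+2 = (p+p!-2)+2 = p+p!, so i ≠ j+2 fails. So xy^t z = 0^{p+p!} 1^{p+p!-2} ∉ L.
This is a contradiction; hence L is not regular.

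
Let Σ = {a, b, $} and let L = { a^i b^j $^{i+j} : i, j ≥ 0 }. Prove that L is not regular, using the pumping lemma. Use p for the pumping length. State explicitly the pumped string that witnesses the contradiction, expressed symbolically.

a^{p+k} b^p $^{2p}

Assume L is regular; let p be its pumping constant.
Take w = a^p b^p $^{2p} ∈ L (with i=j=p, i+j=2p), |w| = 4p ≥ p.
Write w = xyz as guaranteed by the lemma, with |xy| ≤ p and |y| ≥ 1.
Since the first p symbols of w are all a's and |xy| ≤ p, y lies entirely in the leading a-block: y = a^k for some k with 1 ≤ k ≤ p.
Consider xy^2z = a^{p+k} b^p $^{2p}. Now the a- and b-counts sum to 2p+k, but the $-count is 2p ≠ 2p+k. So xy^2z ∉ L.
This is a contradiction; hence L is not regular.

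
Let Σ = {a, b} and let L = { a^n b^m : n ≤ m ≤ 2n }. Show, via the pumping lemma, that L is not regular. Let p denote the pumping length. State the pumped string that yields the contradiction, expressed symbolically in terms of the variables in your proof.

a^{p+k} b^p

Suppose for contradiction that L is regular, and let p be the pumping length.
Take w = a^p b^p ∈ L (since p ≤ p ≤ 2p), with |w| = 2p ≥ p.
Write w = xyz as guaranteed by the lemma, with |xy| ≤ p and |y| ≥ 1.
Because |xy| ≤ p and w begins with p copies of a, we have y = a^k with 1 ≤ k ≤ p.
Pump with i = 2: xy^2z = a^{p+k} b^p. Now n = p+k > p = m, so the condition n ≤ m fails. Thus xy^2z ∉ L.
Contradiction. Therefore L is not regular.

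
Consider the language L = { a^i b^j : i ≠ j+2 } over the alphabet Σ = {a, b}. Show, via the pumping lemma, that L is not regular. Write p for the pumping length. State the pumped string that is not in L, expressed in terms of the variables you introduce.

Assume L is regular; let p be its pumping constant.
Choose w = a^p b^{p+p!-2}. Since p ≠ (p+p!-2)+2 = p+p!, w ∈ L; and |w| ≥ p.
By the pumping lemma, w = xyz with |xy| ≤ p and |y| ≥ 1.
Since the first p symbols of w are all a's and |xy| ≤ p, y lies entirely in the leading a-block: y = a^k for some k with 1 ≤ k ≤ p.
Since 1 ≤ k ≤ p, k divides p!; set t = 1 + p!/k. Then xy^t z has p + (p!/k)·k = p + p! copies of a. Now the a-count is p+p! and (b-count)+2 = (p+p!-2)+2 = p+p!, so i ≠ j+2 fails. So xy^t z = a^{p+p!} b^{p+p!-2} ∉ L.
This is a contradiction; hence L is not regular.

a^{p+p!} b^{p+p!-2}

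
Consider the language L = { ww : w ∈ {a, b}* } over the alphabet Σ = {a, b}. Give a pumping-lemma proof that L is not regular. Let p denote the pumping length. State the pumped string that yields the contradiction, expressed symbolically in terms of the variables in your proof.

a^{p+k} b^p a^p b^p

Toward a contradiction, assume L is regular with pumping length p.
Take w = a^p b^p a^p b^p = uu where u = a^pb^p; then w ∈ L and |w| = 4p ≥ p.
By the pumping lemma, w = xyz with |xy| ≤ p and |y| > 0.
Because |xy| ≤ p and w begins with p copies of a, we have y = a^k with 1 ≤ k ≤ p.
Pump with i = 2: xy^2z = a^{p+k} b^p a^p b^p, of length 4p+k. Suppose this equals vv. The string starts with a and ends with b, so v does too; thus the boundary between the two copies of v is a b→a transition. There is exactly one such transition, at position 2p+k, so |v| = 2p+k and |vv| = 4p+2k ≠ 4p+k since k ≥ 1. So xy^2z ∉ L.
This is a contradiction; hence L is not regular.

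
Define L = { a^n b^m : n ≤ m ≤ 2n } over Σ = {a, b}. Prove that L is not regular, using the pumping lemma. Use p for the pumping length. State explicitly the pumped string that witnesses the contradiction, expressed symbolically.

Suppose for contradiction that L is regular, and let p be the pumping length.
Take w = a^p b^p ∈ L (since p ≤ p ≤ 2p), with |w| = 2p ≥ p.
By the pumping lemma, w = xyz with |xy| ≤ p and |y| ≥ 1.
Since the first p symbols of w are all a's and |xy| ≤ p, y lies entirely in the leading a-block: y = a^k for some k with 1 ≤ k ≤ p.
Pump with i = 2: xy^2z = a^{p+k} b^p. Now n = p+k > p = m, so the condition n ≤ m fails. Thus xy^2z ∉ L.
Contradiction. Therefore L is not regular.

a^{p+k} b^p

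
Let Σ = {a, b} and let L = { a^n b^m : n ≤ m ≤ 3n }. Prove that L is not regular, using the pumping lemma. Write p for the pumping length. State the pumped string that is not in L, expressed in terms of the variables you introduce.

Assume L is regular. Let p be the pumping length given by the pumping lemma.
Take w = a^p b^p ∈ L (since p ≤ p ≤ 3p), with |w| = 2p ≥ p.
Write w = xyz as guaranteed by the lemma, with |xy| ≤ p and |y| ≥ 1.
Since the first p symbols of w are all a's and |xy| ≤ p, y lies entirely in the leading a-block: y = a^k for some k with 1 ≤ k ≤ p.
Pump with i = 2: xy^2z = a^{p+k} b^p. Now n = p+k > p = m, so the condition n ≤ m fails. Thus xy^2z ∉ L.
Contradiction. Therefore L is not regular.

a^{p+k} b^p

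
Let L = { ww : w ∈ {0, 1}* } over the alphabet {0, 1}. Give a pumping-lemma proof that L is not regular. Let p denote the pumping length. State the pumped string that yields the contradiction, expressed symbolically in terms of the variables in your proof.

Assume L is regular; let p be its pumping constant.
Take w = 0^p 1^p 0^p 1^p = uu where u = 0^p1^p; then w ∈ L and |w| = 4p ≥ p.
Write w = xyz as guaranteed by the lemma, with |xy| ≤ p and y is nonempty.
Because |xy| ≤ p and w begins with p copies of 0, we have y = 0^k with 1 ≤ k ≤ p.
Pump with i = 2: xy^2z = 0^{p+k} 1^p 0^p 1^p, of length 4p+k. Suppose this equals vv. The string starts with 0 and ends with 1, so v does too; thus the boundary between the two copies of v is a 1→0 transition. There is exactly one such transition, at position 2p+k, so |v| = 2p+k and |vv| = 4p+2k ≠ 4p+k since k ≥ 1. So xy^2z ∉ L.
This contradicts the pumping lemma, so L is not regular.

0^{p+k} 1^p 0^p 1^p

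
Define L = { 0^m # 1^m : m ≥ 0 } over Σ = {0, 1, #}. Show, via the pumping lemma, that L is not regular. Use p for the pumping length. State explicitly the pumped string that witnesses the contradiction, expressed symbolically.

0^{p+k} # 1^p

Toward a contradiction, assume L is regular with pumping length p.
Take w = 0^p # 1^p ∈ L with |w| = 2p+1 ≥ p.
By the pumping lemma, w = xyz with |xy| ≤ p and y is nonempty.
The first p characters of w are 0's, so xy (and hence y) consists only of 0's. Write y = 0^k, 1 ≤ k ≤ p.
Pump with i = 2: xy^2z = 0^{p+k} # 1^p, which would require p+k = p. But k ≥ 1, so xy^2z ∉ L.
This contradicts the pumping lemma, so L is not regular.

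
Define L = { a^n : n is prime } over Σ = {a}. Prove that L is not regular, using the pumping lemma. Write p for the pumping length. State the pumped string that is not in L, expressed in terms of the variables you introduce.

Suppose for contradiction that L is regular, and let p be the pumping length.
Let q be a prime with q ≥ p+2 (infinitely many primes exist), and take w = a^q ∈ L with |w| = q ≥ p.
Write w = xyz as guaranteed by the lemma, with |xy| ≤ p and |y| ≥ 1.
Then y = a^k for some k with 1 ≤ k ≤ p.
Since 1 ≤ k ≤ p, |xz| = q-k. Pump with i = q+1: |xy^{q+1}z| = (q-k)+(q+1)k = q+qk = q(1+k), which is composite (both factors ≥ 2). So xy^{q+1}z = a^{q(1+k)} ∉ L.
This contradicts the pumping lemma, so L is not regular.

a^{q(1+k)}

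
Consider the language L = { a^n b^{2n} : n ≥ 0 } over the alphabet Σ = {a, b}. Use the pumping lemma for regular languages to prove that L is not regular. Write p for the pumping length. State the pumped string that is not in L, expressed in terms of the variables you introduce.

Suppose for contradiction that L is regular, and let p be the pumping length.
Let w = a^p b^{2p} ∈ L; note |w| = 3p ≥ p.
By the pumping lemma, w = xyz with |xy| ≤ p and |y| ≥ 1.
Because |xy| ≤ p and w begins with p copies of a, we have y = a^k with 1 ≤ k ≤ p.
Pump with i = 2: xy^2z = a^{p+k} b^{2p}. For this to lie in L we would need 2p = 2(p+k), which forces k = 0. But k ≥ 1, so xy^2z ∉ L.
Contradiction. Therefore L is not regular.

a^{p+k} b^{2p}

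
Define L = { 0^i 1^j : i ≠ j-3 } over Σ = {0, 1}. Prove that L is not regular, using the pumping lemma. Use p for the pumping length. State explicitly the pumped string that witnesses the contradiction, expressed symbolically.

Suppose for contradiction that L is regular, and let p be the pumping length.
Choose w = 0^p 1^{p+p!+3}. Since p ≠ (p+p!+3)-3 = p+p!, w ∈ L; and |w| ≥ p.
By the pumping lemma, w = xyz with |xy| ≤ p and y is nonempty.
The first p characters of w are 0's, so xy (and hence y) consists only of 0's. Write y = 0^k, 1 ≤ k ≤ p.
Since 1 ≤ k ≤ p, k divides p!; set t = 1 + p!/k. Then xy^t z has p + (p!/k)·k = p + p! copies of 0. Now the 0-count is p+p! and (1-count)-3 = (p+p!+3)-3 = p+p!, so i ≠ j-3 fails. So xy^t z = 0^{p+p!} 1^{p+p!+3} ∉ L.
This contradicts the pumping lemma, so L is not regular.

0^{p+p!} 1^{p+p!+3}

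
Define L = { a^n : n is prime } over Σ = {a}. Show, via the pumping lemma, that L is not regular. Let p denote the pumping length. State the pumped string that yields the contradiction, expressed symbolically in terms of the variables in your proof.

a^{q(1+k)}

Suppose for contradiction that L is regular, and let p be the pumping length.
Let q be a prime with q ≥ p+2 (infinitely many primes exist), and take w = a^q ∈ L with |w| = q ≥ p.
The pumping lemma gives a decomposition w = xyz where |xy| ≤ p and y is nonempty.
Then y = a^k for some k with 1 ≤ k ≤ p.
Since 1 ≤ k ≤ p, |xz| = q-k. Pump with i = q+1: |xy^{q+1}z| = (q-k)+(q+1)k = q+qk = q(1+k), which is composite (both factors ≥ 2). So xy^{q+1}z = a^{q(1+k)} ∉ L.
This contradicts the pumping lemma, so L is not regular.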